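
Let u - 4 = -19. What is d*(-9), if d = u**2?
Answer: -2025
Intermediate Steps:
u = -15 (u = 4 - 19 = -15)
d = 225 (d = (-15)**2 = 225)
d*(-9) = 225*(-9) = -2025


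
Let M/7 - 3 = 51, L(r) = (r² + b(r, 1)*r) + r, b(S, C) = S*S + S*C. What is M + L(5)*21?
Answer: 4158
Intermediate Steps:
b(S, C) = S² + C*S
L(r) = r + r² + r²*(1 + r) (L(r) = (r² + (r*(1 + r))*r) + r = (r² + r²*(1 + r)) + r = r + r² + r²*(1 + r))
M = 378 (M = 21 + 7*51 = 21 + 357 = 378)
M + L(5)*21 = 378 + (5*(1 + 5 + 5*(1 + 5)))*21 = 378 + (5*(1 + 5 + 5*6))*21 = 378 + (5*(1 + 5 + 30))*21 = 378 + (5*36)*21 = 378 + 180*21 = 378 + 3780 = 4158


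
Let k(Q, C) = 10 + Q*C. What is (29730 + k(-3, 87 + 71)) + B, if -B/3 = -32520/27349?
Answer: 800493394/27349 ≈ 29270.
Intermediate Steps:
B = 97560/27349 (B = -(-97560)/27349 = -3*(-32520/27349) = 97560/27349 ≈ 3.5672)
k(Q, C) = 10 + C*Q
(29730 + k(-3, 87 + 71)) + B = (29730 + (10 + (87 + 71)*(-3))) + 97560/27349 = (29730 + (10 + 158*(-3))) + 97560/27349 = (29730 + (10 - 474)) + 97560/27349 = (29730 - 464) + 97560/27349 = 29266 + 97560/27349 = 800493394/27349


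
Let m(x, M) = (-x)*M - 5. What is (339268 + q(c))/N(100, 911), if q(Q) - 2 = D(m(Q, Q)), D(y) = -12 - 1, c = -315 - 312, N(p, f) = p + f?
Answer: 339257/1011 ≈ 335.57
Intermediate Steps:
m(x, M) = -5 - M*x (m(x, M) = -M*x - 5 = -5 - M*x)
N(p, f) = f + p
c = -627
D(y) = -13
q(Q) = -11 (q(Q) = 2 - 13 = -11)
(339268 + q(c))/N(100, 911) = (339268 - 11)/(911 + 100) = 339257/1011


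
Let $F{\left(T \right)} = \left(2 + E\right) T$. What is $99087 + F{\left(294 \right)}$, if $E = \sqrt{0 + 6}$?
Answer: $99675 + 294 \sqrt{6} \approx 1.004 \cdot 10^{5}$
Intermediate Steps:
$E = \sqrt{6} \approx 2.4495$
$F{\left(T \right)} = T \left(2 + \sqrt{6}\right)$ ($F{\left(T \right)} = \left(2 + \sqrt{6}\right) T = T \left(2 + \sqrt{6}\right)$)
$99087 + F{\left(294 \right)} = 99087 + 294 \left(2 + \sqrt{6}\right) = 99087 + \left(588 + 294 \sqrt{6}\right) = 99675 + 294 \sqrt{6}$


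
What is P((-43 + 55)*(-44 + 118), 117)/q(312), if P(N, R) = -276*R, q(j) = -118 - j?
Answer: 16146/215 ≈ 75.098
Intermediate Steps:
P((-43 + 55)*(-44 + 118), 117)/q(312) = (-276*117)/(-118 - 1*312) = -32292/(-118 - 312) = -32292/(-430) = -32292*(-1/430) = 16146/215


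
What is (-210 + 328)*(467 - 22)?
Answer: 52510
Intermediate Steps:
(-210 + 328)*(467 - 22) = 118*445 = 52510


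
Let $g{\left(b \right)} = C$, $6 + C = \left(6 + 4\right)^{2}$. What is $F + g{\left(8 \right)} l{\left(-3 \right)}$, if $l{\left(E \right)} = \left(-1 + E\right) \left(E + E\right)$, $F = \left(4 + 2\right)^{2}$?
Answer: $2292$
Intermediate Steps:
$C = 94$ ($C = -6 + \left(6 + 4\right)^{2} = -6 + 10^{2} = -6 + 100 = 94$)
$g{\left(b \right)} = 94$
$F = 36$ ($F = 6^{2} = 36$)
$l{\left(E \right)} = 2 E \left(-1 + E\right)$ ($l{\left(E \right)} = \left(-1 + E\right) 2 E = 2 E \left(-1 + E\right)$)
$F + g{\left(8 \right)} l{\left(-3 \right)} = 36 + 94 \cdot 2 \left(-3\right) \left(-1 - 3\right) = 36 + 94 \cdot 2 \left(-3\right) \left(-4\right) = 36 + 94 \cdot 24 = 36 + 2256 = 2292$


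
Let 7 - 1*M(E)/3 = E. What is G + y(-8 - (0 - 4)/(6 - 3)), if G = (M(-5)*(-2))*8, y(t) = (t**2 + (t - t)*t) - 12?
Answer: -4892/9 ≈ -543.56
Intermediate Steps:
M(E) = 21 - 3*E
y(t) = -12 + t**2 (y(t) = (t**2 + 0*t) - 12 = (t**2 + 0) - 12 = t**2 - 12 = -12 + t**2)
G = -576 (G = ((21 - 3*(-5))*(-2))*8 = ((21 + 15)*(-2))*8 = (36*(-2))*8 = -72*8 = -576)
G + y(-8 - (0 - 4)/(6 - 3)) = -576 + (-12 + (-8 - (0 - 4)/(6 - 3))**2) = -576 + (-12 + (-8 - (-4)/3)**2) = -576 + (-12 + (-8 - 1*(-4/3))**2) = -576 + (-12 + (-8 + 4/3)**2) = -576 + (-12 + (-20/3)**2) = -576 + (-12 + 400/9) = -576 + 292/9 = -4892/9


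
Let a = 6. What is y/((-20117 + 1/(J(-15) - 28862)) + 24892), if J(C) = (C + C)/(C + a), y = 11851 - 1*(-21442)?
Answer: 2882374768/413400397 ≈ 6.9724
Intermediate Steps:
y = 33293 (y = 11851 + 21442 = 33293)
J(C) = 2*C/(6 + C) (J(C) = (C + C)/(C + 6) = (2*C)/(6 + C) = 2*C/(6 + C))
y/((-20117 + 1/(J(-15) - 28862)) + 24892) = 33293/((-20117 + 1/(2*(-15)/(6 - 15) - 28862)) + 24892) = 33293/((-20117 + 1/(2*(-15)/(-9) - 28862)) + 24892) = 33293/((-20117 + 1/(2*(-15)*(-1/9) - 28862)) + 24892) = 33293/((-20117 + 1/(10/3 - 28862)) + 24892) = 33293/((-20117 + 1/(-86576/3)) + 24892) = 33293/((-20117 - 3/86576) + 24892) = 33293/(-1741649395/86576 + 24892) = 33293/(413400397/86576) = 33293*(86576/413400397) = 2882374768/413400397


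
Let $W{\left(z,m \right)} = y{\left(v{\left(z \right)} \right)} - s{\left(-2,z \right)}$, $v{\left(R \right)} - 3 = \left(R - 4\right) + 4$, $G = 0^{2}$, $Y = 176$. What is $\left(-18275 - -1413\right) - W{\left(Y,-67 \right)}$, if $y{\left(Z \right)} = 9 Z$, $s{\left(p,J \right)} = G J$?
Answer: $-18473$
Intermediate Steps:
$G = 0$
$s{\left(p,J \right)} = 0$ ($s{\left(p,J \right)} = 0 J = 0$)
$v{\left(R \right)} = 3 + R$ ($v{\left(R \right)} = 3 + \left(\left(R - 4\right) + 4\right) = 3 + \left(\left(-4 + R\right) + 4\right) = 3 + R$)
$W{\left(z,m \right)} = 27 + 9 z$ ($W{\left(z,m \right)} = 9 \left(3 + z\right) - 0 = \left(27 + 9 z\right) + 0 = 27 + 9 z$)
$\left(-18275 - -1413\right) - W{\left(Y,-67 \right)} = \left(-18275 - -1413\right) - \left(27 + 9 \cdot 176\right) = \left(-18275 + 1413\right) - \left(27 + 1584\right) = -16862 - 1611 = -18473$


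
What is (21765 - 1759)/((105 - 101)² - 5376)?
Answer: -10003/2680 ≈ -3.7325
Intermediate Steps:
(21765 - 1759)/((105 - 101)² - 5376) = 20006/(4² - 5376) = 20006/(16 - 5376) = 20006/(-5360) = 20006*(-1/5360) = -10003/2680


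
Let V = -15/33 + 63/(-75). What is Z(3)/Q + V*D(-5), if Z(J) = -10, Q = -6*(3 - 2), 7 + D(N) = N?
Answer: 14191/825 ≈ 17.201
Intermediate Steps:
D(N) = -7 + N
Q = -6 (Q = -6*1 = -6)
V = -356/275 (V = -15*1/33 + 63*(-1/75) = -5/11 - 21/25 = -356/275 ≈ -1.2945)
Z(3)/Q + V*D(-5) = -10/(-6) - 356*(-7 - 5)/275 = -10*(-⅙) - 356/275*(-12) = 5/3 + 4272/275 = 14191/825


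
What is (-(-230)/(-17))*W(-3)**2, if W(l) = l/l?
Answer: -230/17 ≈ -13.529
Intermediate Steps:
W(l) = 1
(-(-230)/(-17))*W(-3)**2 = -(-230)/(-17)*1**2 = -(-230)*(-1)/17*1 = -5*46/17*1 = -230/17*1 = -230/17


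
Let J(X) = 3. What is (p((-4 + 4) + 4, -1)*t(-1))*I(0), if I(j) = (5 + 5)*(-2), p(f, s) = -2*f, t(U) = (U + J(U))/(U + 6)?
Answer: 64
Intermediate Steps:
t(U) = (3 + U)/(6 + U) (t(U) = (U + 3)/(U + 6) = (3 + U)/(6 + U))
I(j) = -20 (I(j) = 10*(-2) = -20)
(p((-4 + 4) + 4, -1)*t(-1))*I(0) = ((-2*((-4 + 4) + 4))*((3 - 1)/(6 - 1)))*(-20) = ((-2*(0 + 4))*(2/5))*(-20) = ((-2*4)*((⅕)*2))*(-20) = -8*⅖*(-20) = -16/5*(-20) = 64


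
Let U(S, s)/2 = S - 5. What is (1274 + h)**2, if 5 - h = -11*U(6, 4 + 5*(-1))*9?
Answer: 2181529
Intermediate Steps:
U(S, s) = -10 + 2*S (U(S, s) = 2*(S - 5) = 2*(-5 + S) = -10 + 2*S)
h = 203 (h = 5 - (-11*(-10 + 2*6))*9 = 5 - (-11*(-10 + 12))*9 = 5 - (-11*2)*9 = 5 - (-22)*9 = 5 - 1*(-198) = 5 + 198 = 203)
(1274 + h)**2 = (1274 + 203)**2 = 1477**2 = 2181529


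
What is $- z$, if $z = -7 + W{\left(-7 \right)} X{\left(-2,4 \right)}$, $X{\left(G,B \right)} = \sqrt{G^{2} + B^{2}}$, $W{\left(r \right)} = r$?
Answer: $7 + 14 \sqrt{5} \approx 38.305$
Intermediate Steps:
$X{\left(G,B \right)} = \sqrt{B^{2} + G^{2}}$
$z = -7 - 14 \sqrt{5}$ ($z = -7 - 7 \sqrt{4^{2} + \left(-2\right)^{2}} = -7 - 7 \sqrt{16 + 4} = -7 - 7 \sqrt{20} = -7 - 7 \cdot 2 \sqrt{5} = -7 - 14 \sqrt{5} \approx -38.305$)
$- z = - (-7 - 14 \sqrt{5}) = 7 + 14 \sqrt{5}$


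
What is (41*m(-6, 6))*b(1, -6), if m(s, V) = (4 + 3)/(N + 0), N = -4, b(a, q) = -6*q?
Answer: -2583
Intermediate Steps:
m(s, V) = -7/4 (m(s, V) = (4 + 3)/(-4 + 0) = 7/(-4) = 7*(-¼) = -7/4)
(41*m(-6, 6))*b(1, -6) = (41*(-7/4))*(-6*(-6)) = -287/4*36 = -2583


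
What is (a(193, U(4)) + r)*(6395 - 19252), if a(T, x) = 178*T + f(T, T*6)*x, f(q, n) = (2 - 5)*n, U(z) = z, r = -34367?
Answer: 178828013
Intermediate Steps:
f(q, n) = -3*n
a(T, x) = 178*T - 18*T*x (a(T, x) = 178*T + (-3*T*6)*x = 178*T + (-18*T)*x = 178*T - 18*T*x)
(a(193, U(4)) + r)*(6395 - 19252) = (2*193*(89 - 9*4) - 34367)*(6395 - 19252) = (2*193*(89 - 36) - 34367)*(-12857) = (2*193*53 - 34367)*(-12857) = (20458 - 34367)*(-12857) = -13909*(-12857) = 178828013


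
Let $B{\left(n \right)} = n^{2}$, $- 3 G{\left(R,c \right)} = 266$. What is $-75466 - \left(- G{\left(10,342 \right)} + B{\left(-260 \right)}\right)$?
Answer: $- \frac{429464}{3} \approx -1.4315 \cdot 10^{5}$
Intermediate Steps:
$G{\left(R,c \right)} = - \frac{266}{3}$ ($G{\left(R,c \right)} = \left(- \frac{1}{3}\right) 266 = - \frac{266}{3}$)
$-75466 - \left(- G{\left(10,342 \right)} + B{\left(-260 \right)}\right) = -75466 - \frac{203066}{3} = - \frac{429464}{3}$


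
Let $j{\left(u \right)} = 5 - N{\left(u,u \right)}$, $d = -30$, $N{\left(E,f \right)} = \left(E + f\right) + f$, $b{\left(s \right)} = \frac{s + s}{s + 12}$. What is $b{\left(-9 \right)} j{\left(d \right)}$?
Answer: $-570$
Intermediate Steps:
$b{\left(s \right)} = \frac{2 s}{12 + s}$
$N{\left(E,f \right)} = E + 2 f$
$j{\left(u \right)} = 5 - 3 u$ ($j{\left(u \right)} = 5 - \left(u + 2 u\right) = 5 - 3 u$)
$b{\left(-9 \right)} j{\left(d \right)} = 2 \left(-9\right) \frac{1}{12 - 9} \left(5 - -90\right) = 2 \left(-9\right) \frac{1}{3} \left(5 + 90\right) = 2 \left(-9\right) \frac{1}{3} \cdot 95 = \left(-6\right) 95 = -570$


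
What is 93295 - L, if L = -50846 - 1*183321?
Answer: 327462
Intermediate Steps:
L = -234167 (L = -50846 - 183321 = -234167)
93295 - L = 93295 - 1*(-234167) = 93295 + 234167 = 327462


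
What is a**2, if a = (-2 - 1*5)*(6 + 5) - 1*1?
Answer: 6084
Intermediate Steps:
a = -78 (a = (-2 - 5)*11 - 1 = -7*11 - 1 = -77 - 1 = -78)
a**2 = (-78)**2 = 6084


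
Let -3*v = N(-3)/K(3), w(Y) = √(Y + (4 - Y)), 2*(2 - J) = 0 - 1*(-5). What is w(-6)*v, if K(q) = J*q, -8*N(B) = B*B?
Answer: -½ ≈ -0.50000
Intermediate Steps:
N(B) = -B²/8 (N(B) = -B*B/8 = -B²/8)
J = -½ (J = 2 - (0 - 1*(-5))/2 = 2 - (0 + 5)/2 = 2 - ½*5 = 2 - 5/2 = -½ ≈ -0.50000)
K(q) = -q/2
w(Y) = 2 (w(Y) = √4 = 2)
v = -¼ (v = -(-⅛*(-3)²)/(3*((-½*3))) = -(-⅛*9)/(3*(-3/2)) = -(-3)*(-2)/(8*3) = -⅓*¾ = -¼ ≈ -0.25000)
w(-6)*v = 2*(-¼) = -½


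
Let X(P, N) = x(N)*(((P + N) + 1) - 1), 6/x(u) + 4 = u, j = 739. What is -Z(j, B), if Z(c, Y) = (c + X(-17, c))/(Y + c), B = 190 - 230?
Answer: -60833/57085 ≈ -1.0657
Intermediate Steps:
x(u) = 6/(-4 + u)
B = -40
X(P, N) = 6*(N + P)/(-4 + N) (X(P, N) = (6/(-4 + N))*(((P + N) + 1) - 1) = (6/(-4 + N))*(((N + P) + 1) - 1) = (6/(-4 + N))*((1 + N + P) - 1) = (6/(-4 + N))*(N + P) = 6*(N + P)/(-4 + N))
Z(c, Y) = (c + 6*(-17 + c)/(-4 + c))/(Y + c) (Z(c, Y) = (c + 6*(c - 17)/(-4 + c))/(Y + c) = (c + 6*(-17 + c)/(-4 + c))/(Y + c))
-Z(j, B) = -(-102 + 6*739 + 739*(-4 + 739))/((-4 + 739)*(-40 + 739)) = -(-102 + 4434 + 739*735)/(735*699) = -(-102 + 4434 + 543165)/(735*699) = -547497/(735*699) = -1*60833/57085 = -60833/57085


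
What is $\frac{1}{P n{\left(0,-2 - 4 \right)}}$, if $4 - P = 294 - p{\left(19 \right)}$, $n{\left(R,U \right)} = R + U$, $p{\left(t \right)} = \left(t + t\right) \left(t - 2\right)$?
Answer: $- \frac{1}{2136} \approx -0.00046816$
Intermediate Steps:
$p{\left(t \right)} = 2 t \left(-2 + t\right)$
$P = 356$ ($P = 4 - \left(294 - 2 \cdot 19 \left(-2 + 19\right)\right) = 4 - \left(294 - 2 \cdot 19 \cdot 17\right) = 4 - \left(294 - 646\right) = 4 - -352 = 4 + 352 = 356$)
$\frac{1}{P n{\left(0,-2 - 4 \right)}} = \frac{1}{356 \left(0 - 6\right)} = \frac{1}{356 \left(-6\right)} = \frac{1}{356} \left(- \frac{1}{6}\right) = - \frac{1}{2136}$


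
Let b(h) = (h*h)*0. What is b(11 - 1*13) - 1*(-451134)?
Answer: 451134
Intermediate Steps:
b(h) = 0 (b(h) = h²*0 = 0)
b(11 - 1*13) - 1*(-451134) = 0 - 1*(-451134) = 0 + 451134 = 451134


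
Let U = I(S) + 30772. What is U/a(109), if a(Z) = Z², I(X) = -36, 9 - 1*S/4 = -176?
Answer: 30736/11881 ≈ 2.5870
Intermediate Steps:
S = 740 (S = 36 - 4*(-176) = 36 + 704 = 740)
U = 30736 (U = -36 + 30772 = 30736)
U/a(109) = 30736/(109²) = 30736/11881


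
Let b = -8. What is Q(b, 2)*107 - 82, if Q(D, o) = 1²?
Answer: 25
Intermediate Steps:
Q(D, o) = 1
Q(b, 2)*107 - 82 = 1*107 - 82 = 107 - 82 = 25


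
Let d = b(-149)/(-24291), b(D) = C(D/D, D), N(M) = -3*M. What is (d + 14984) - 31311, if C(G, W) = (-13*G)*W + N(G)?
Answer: -396601091/24291 ≈ -16327.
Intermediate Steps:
C(G, W) = -3*G - 13*G*W (C(G, W) = (-13*G)*W - 3*G = -13*G*W - 3*G = -3*G - 13*G*W)
b(D) = -3 - 13*D (b(D) = (D/D)*(-3 - 13*D) = 1*(-3 - 13*D) = -3 - 13*D)
d = -1934/24291 (d = (-3 - 13*(-149))/(-24291) = (-3 + 1937)*(-1/24291) = 1934*(-1/24291) = -1934/24291 ≈ -0.079618)
(d + 14984) - 31311 = (-1934/24291 + 14984) - 31311 = 363974410/24291 - 31311 = -396601091/24291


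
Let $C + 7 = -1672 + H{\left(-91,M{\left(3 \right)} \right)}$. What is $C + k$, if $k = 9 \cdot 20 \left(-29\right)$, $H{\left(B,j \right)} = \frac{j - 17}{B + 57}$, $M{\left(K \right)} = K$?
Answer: $- \frac{117276}{17} \approx -6898.6$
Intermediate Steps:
$H{\left(B,j \right)} = \frac{-17 + j}{57 + B}$
$k = -5220$ ($k = 180 \left(-29\right) = -5220$)
$C = - \frac{28536}{17}$ ($C = -7 - \left(1672 - \frac{-17 + 3}{57 - 91}\right) = -7 - \left(1672 - \frac{1}{-34} \left(-14\right)\right) = -7 - \frac{28417}{17} = - \frac{28536}{17} \approx -1678.6$)
$C + k = - \frac{28536}{17} - 5220 = - \frac{117276}{17}$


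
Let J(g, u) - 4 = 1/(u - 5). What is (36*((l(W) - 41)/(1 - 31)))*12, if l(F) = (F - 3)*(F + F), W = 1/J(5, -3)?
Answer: 2934792/4805 ≈ 610.78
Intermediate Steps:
J(g, u) = 4 + 1/(-5 + u) (J(g, u) = 4 + 1/(u - 5) = 4 + 1/(-5 + u))
W = 8/31 (W = 1/((-19 + 4*(-3))/(-5 - 3)) = 1/((-19 - 12)/(-8)) = 1/(-⅛*(-31)) = 1/(31/8) = 8/31 ≈ 0.25806)
l(F) = 2*F*(-3 + F) (l(F) = (-3 + F)*(2*F) = 2*F*(-3 + F))
(36*((l(W) - 41)/(1 - 31)))*12 = (36*((2*(8/31)*(-3 + 8/31) - 41)/(1 - 31)))*12 = (36*((2*(8/31)*(-85/31) - 41)/(-30)))*12 = (36*((-1360/961 - 41)*(-1/30)))*12 = (36*(-40761/961*(-1/30)))*12 = (36*(13587/9610))*12 = (244566/4805)*12 = 2934792/4805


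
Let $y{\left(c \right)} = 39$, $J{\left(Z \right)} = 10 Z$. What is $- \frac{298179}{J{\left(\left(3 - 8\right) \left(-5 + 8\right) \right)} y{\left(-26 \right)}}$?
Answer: $\frac{33131}{650} \approx 50.971$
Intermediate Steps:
$- \frac{298179}{J{\left(\left(3 - 8\right) \left(-5 + 8\right) \right)} y{\left(-26 \right)}} = - \frac{298179}{10 \left(3 - 8\right) \left(-5 + 8\right) 39} = - \frac{298179}{10 \left(\left(-5\right) 3\right) 39} = - \frac{298179}{10 \left(-15\right) 39} = - \frac{298179}{\left(-150\right) 39} = - \frac{298179}{-5850} = \left(-298179\right) \left(- \frac{1}{5850}\right) = \frac{33131}{650}$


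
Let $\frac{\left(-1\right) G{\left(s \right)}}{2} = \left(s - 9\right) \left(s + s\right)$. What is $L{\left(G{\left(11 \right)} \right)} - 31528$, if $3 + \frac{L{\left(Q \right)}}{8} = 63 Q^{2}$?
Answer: $3871424$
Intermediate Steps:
$G{\left(s \right)} = - 4 s \left(-9 + s\right)$ ($G{\left(s \right)} = - 2 \left(s - 9\right) \left(s + s\right) = - 2 \left(s - 9\right) 2 s = - 2 \left(-9 + s\right) 2 s = - 2 \cdot 2 s \left(-9 + s\right) = - 4 s \left(-9 + s\right)$)
$L{\left(Q \right)} = -24 + 504 Q^{2}$ ($L{\left(Q \right)} = -24 + 8 \cdot 63 Q^{2} = -24 + 504 Q^{2}$)
$L{\left(G{\left(11 \right)} \right)} - 31528 = \left(-24 + 504 \left(4 \cdot 11 \left(9 - 11\right)\right)^{2}\right) - 31528 = \left(-24 + 504 \left(4 \cdot 11 \left(-2\right)\right)^{2}\right) - 31528 = \left(-24 + 504 \left(-88\right)^{2}\right) - 31528 = \left(-24 + 504 \cdot 7744\right) - 31528 = \left(-24 + 3902976\right) - 31528 = 3902952 - 31528 = 3871424$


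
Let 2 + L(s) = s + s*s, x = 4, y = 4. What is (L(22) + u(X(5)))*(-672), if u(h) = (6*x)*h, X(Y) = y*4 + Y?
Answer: -677376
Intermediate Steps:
X(Y) = 16 + Y (X(Y) = 4*4 + Y = 16 + Y)
L(s) = -2 + s + s² (L(s) = -2 + (s + s*s) = -2 + (s + s²) = -2 + s + s²)
u(h) = 24*h (u(h) = (6*4)*h = 24*h)
(L(22) + u(X(5)))*(-672) = ((-2 + 22 + 22²) + 24*(16 + 5))*(-672) = ((-2 + 22 + 484) + 24*21)*(-672) = (504 + 504)*(-672) = 1008*(-672) = -677376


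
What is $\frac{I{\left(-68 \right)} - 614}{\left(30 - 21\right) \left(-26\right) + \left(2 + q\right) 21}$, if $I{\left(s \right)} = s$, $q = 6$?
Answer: $\frac{31}{3} \approx 10.333$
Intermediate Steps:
$\frac{I{\left(-68 \right)} - 614}{\left(30 - 21\right) \left(-26\right) + \left(2 + q\right) 21} = \frac{-68 - 614}{\left(30 - 21\right) \left(-26\right) + \left(2 + 6\right) 21} = - \frac{682}{9 \left(-26\right) + 8 \cdot 21} = - \frac{682}{-234 + 168} = - \frac{682}{-66} = \left(-682\right) \left(- \frac{1}{66}\right) = \frac{31}{3}$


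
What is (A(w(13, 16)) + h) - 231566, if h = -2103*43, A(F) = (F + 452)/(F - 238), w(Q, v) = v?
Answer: -11913893/37 ≈ -3.2200e+5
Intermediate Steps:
A(F) = (452 + F)/(-238 + F)
h = -90429
(A(w(13, 16)) + h) - 231566 = ((452 + 16)/(-238 + 16) - 90429) - 231566 = (468/(-222) - 90429) - 231566 = (-1/222*468 - 90429) - 231566 = (-78/37 - 90429) - 231566 = -3345951/37 - 231566 = -11913893/37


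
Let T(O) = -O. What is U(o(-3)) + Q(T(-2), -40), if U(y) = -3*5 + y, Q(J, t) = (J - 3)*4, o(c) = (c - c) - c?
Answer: -16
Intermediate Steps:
o(c) = -c (o(c) = 0 - c = -c)
Q(J, t) = -12 + 4*J (Q(J, t) = (-3 + J)*4 = -12 + 4*J)
U(y) = -15 + y
U(o(-3)) + Q(T(-2), -40) = (-15 - 1*(-3)) + (-12 + 4*(-1*(-2))) = (-15 + 3) + (-12 + 4*2) = -12 + (-12 + 8) = -12 - 4 = -16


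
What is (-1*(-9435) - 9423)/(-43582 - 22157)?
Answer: -4/21913 ≈ -0.00018254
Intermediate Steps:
(-1*(-9435) - 9423)/(-43582 - 22157) = (9435 - 9423)/(-65739) = 12*(-1/65739) = -4/21913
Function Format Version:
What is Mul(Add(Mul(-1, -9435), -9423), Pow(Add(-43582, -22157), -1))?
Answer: Rational(-4, 21913) ≈ -0.00018254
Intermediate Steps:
Mul(Add(Mul(-1, -9435), -9423), Pow(Add(-43582, -22157), -1)) = Mul(Add(9435, -9423), Pow(-65739, -1)) = Mul(12, Rational(-1, 65739)) = Rational(-4, 21913)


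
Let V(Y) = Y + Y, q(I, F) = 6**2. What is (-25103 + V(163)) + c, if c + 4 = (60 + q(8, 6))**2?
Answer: -15565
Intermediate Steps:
q(I, F) = 36
V(Y) = 2*Y
c = 9212 (c = -4 + (60 + 36)**2 = -4 + 96**2 = -4 + 9216 = 9212)
(-25103 + V(163)) + c = (-25103 + 2*163) + 9212 = (-25103 + 326) + 9212 = -24777 + 9212 = -15565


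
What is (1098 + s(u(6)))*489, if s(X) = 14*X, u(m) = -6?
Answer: 495846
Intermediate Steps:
(1098 + s(u(6)))*489 = (1098 + 14*(-6))*489 = (1098 - 84)*489 = 1014*489 = 495846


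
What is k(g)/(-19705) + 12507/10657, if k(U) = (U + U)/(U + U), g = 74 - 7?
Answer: 246439778/209996185 ≈ 1.1735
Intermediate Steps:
g = 67
k(U) = 1 (k(U) = (2*U)/((2*U)) = (2*U)*(1/(2*U)) = 1)
k(g)/(-19705) + 12507/10657 = 1/(-19705) + 12507/10657 = 1*(-1/19705) + 12507*(1/10657) = -1/19705 + 12507/10657 = 246439778/209996185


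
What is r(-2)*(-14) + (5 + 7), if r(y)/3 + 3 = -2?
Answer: 222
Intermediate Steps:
r(y) = -15 (r(y) = -9 + 3*(-2) = -9 - 6 = -15)
r(-2)*(-14) + (5 + 7) = -15*(-14) + (5 + 7) = 210 + 12 = 222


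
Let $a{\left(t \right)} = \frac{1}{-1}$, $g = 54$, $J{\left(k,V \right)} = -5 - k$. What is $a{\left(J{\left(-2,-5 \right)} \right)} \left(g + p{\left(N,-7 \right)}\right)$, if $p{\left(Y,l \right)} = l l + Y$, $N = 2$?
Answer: $-105$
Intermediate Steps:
$a{\left(t \right)} = -1$
$p{\left(Y,l \right)} = Y + l^{2}$ ($p{\left(Y,l \right)} = l^{2} + Y = Y + l^{2}$)
$a{\left(J{\left(-2,-5 \right)} \right)} \left(g + p{\left(N,-7 \right)}\right) = - (54 + \left(2 + \left(-7\right)^{2}\right)) = - (54 + \left(2 + 49\right)) = - (54 + 51) = \left(-1\right) 105 = -105$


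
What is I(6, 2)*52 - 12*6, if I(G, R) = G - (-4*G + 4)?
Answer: 1280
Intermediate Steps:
I(G, R) = -4 + 5*G (I(G, R) = G - (4 - 4*G) = G + (-4 + 4*G) = -4 + 5*G)
I(6, 2)*52 - 12*6 = (-4 + 5*6)*52 - 12*6 = (-4 + 30)*52 - 72 = 26*52 - 72 = 1352 - 72 = 1280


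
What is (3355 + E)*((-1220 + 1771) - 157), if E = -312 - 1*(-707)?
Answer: 1477500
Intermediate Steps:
E = 395 (E = -312 + 707 = 395)
(3355 + E)*((-1220 + 1771) - 157) = (3355 + 395)*((-1220 + 1771) - 157) = 3750*(551 - 157) = 3750*394 = 1477500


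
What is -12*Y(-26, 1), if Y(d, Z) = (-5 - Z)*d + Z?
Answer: -1884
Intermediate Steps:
Y(d, Z) = Z + d*(-5 - Z) (Y(d, Z) = d*(-5 - Z) + Z = Z + d*(-5 - Z))
-12*Y(-26, 1) = -12*(1 - 5*(-26) - 1*1*(-26)) = -12*(1 + 130 + 26) = -12*157 = -1884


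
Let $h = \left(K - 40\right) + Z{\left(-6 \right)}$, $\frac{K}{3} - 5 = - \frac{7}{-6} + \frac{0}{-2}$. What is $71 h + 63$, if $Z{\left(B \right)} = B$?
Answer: $- \frac{3779}{2} \approx -1889.5$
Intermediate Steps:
$K = \frac{37}{2}$ ($K = 15 + 3 \left(- \frac{7}{-6} + \frac{0}{-2}\right) = 15 + 3 \left(\left(-7\right) \left(- \frac{1}{6}\right) + 0 \left(- \frac{1}{2}\right)\right) = 15 + 3 \left(\frac{7}{6} + 0\right) = 15 + 3 \cdot \frac{7}{6} = 15 + \frac{7}{2} = \frac{37}{2} \approx 18.5$)
$h = - \frac{55}{2}$ ($h = \left(\frac{37}{2} - 40\right) - 6 = - \frac{43}{2} - 6 = - \frac{55}{2} \approx -27.5$)
$71 h + 63 = 71 \left(- \frac{55}{2}\right) + 63 = - \frac{3905}{2} + 63 = - \frac{3779}{2}$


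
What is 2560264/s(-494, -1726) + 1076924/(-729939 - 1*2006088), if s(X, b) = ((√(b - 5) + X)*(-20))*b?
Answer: -1574617073627174/2901514512364335 - 320033*I*√1731/1060484605 ≈ -0.54269 - 0.012556*I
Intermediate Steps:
s(X, b) = b*(-20*X - 20*√(-5 + b)) (s(X, b) = ((√(-5 + b) + X)*(-20))*b = ((X + √(-5 + b))*(-20))*b = (-20*X - 20*√(-5 + b))*b = b*(-20*X - 20*√(-5 + b)))
2560264/s(-494, -1726) + 1076924/(-729939 - 1*2006088) = 2560264/((-20*(-1726)*(-494 + √(-5 - 1726)))) + 1076924/(-729939 - 1*2006088) = 2560264/((-20*(-1726)*(-494 + √(-1731)))) + 1076924/(-729939 - 2006088) = 2560264/((-20*(-1726)*(-494 + I*√1731))) + 1076924/(-2736027) = 2560264/(-17052880 + 34520*I*√1731) + 1076924*(-1/2736027) = 2560264/(-17052880 + 34520*I*√1731) - 1076924/2736027 = -1076924/2736027 + 2560264/(-17052880 + 34520*I*√1731)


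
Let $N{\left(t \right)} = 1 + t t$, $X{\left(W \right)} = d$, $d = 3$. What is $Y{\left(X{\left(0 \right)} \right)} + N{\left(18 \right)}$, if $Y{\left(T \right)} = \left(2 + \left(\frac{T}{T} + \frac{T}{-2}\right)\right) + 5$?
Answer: $\frac{663}{2} \approx 331.5$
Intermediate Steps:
$X{\left(W \right)} = 3$
$Y{\left(T \right)} = 8 - \frac{T}{2}$ ($Y{\left(T \right)} = \left(2 + \left(1 + T \left(- \frac{1}{2}\right)\right)\right) + 5 = \left(2 - \left(-1 + \frac{T}{2}\right)\right) + 5 = \left(3 - \frac{T}{2}\right) + 5 = 8 - \frac{T}{2}$)
$N{\left(t \right)} = 1 + t^{2}$
$Y{\left(X{\left(0 \right)} \right)} + N{\left(18 \right)} = \left(8 - \frac{3}{2}\right) + \left(1 + 18^{2}\right) = \left(8 - \frac{3}{2}\right) + \left(1 + 324\right) = \frac{13}{2} + 325 = \frac{663}{2}$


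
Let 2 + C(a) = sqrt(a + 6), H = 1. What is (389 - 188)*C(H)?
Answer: -402 + 201*sqrt(7) ≈ 129.80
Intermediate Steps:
C(a) = -2 + sqrt(6 + a) (C(a) = -2 + sqrt(a + 6) = -2 + sqrt(6 + a))
(389 - 188)*C(H) = (389 - 188)*(-2 + sqrt(6 + 1)) = 201*(-2 + sqrt(7)) = -402 + 201*sqrt(7)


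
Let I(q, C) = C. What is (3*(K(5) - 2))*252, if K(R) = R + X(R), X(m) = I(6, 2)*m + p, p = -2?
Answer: 8316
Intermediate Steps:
X(m) = -2 + 2*m (X(m) = 2*m - 2 = -2 + 2*m)
K(R) = -2 + 3*R (K(R) = R + (-2 + 2*R) = -2 + 3*R)
(3*(K(5) - 2))*252 = (3*((-2 + 3*5) - 2))*252 = (3*((-2 + 15) - 2))*252 = (3*(13 - 2))*252 = (3*11)*252 = 33*252 = 8316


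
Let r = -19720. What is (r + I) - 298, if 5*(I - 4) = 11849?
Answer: -88221/5 ≈ -17644.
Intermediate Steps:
I = 11869/5 (I = 4 + (⅕)*11849 = 4 + 11849/5 = 11869/5 ≈ 2373.8)
(r + I) - 298 = (-19720 + 11869/5) - 298 = -86731/5 - 298 = -88221/5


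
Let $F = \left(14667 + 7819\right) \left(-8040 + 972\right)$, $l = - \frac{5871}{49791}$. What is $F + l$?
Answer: $- \frac{2637778605613}{16597} \approx -1.5893 \cdot 10^{8}$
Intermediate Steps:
$l = - \frac{1957}{16597}$ ($l = \left(-5871\right) \frac{1}{49791} = - \frac{1957}{16597} \approx -0.11791$)
$F = -158931048$ ($F = 22486 \left(-7068\right) = -158931048$)
$F + l = -158931048 - \frac{1957}{16597} = - \frac{2637778605613}{16597}$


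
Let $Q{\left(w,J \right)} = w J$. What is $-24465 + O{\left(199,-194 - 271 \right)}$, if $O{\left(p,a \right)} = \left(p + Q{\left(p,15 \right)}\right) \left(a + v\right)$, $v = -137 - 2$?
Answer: $-1947601$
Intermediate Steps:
$Q{\left(w,J \right)} = J w$
$v = -139$ ($v = -137 - 2 = -139$)
$O{\left(p,a \right)} = 16 p \left(-139 + a\right)$ ($O{\left(p,a \right)} = \left(p + 15 p\right) \left(a - 139\right) = 16 p \left(-139 + a\right)$)
$-24465 + O{\left(199,-194 - 271 \right)} = -24465 + 16 \cdot 199 \left(-139 - 465\right) = -24465 + 16 \cdot 199 \left(-604\right) = -24465 - 1923136 = -1947601$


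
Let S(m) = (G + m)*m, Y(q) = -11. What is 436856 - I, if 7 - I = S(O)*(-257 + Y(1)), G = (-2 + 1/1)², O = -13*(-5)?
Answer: -712871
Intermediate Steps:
O = 65
G = 1 (G = (-2 + 1)² = (-1)² = 1)
S(m) = m*(1 + m) (S(m) = (1 + m)*m = m*(1 + m))
I = 1149727 (I = 7 - 65*(1 + 65)*(-257 - 11) = 7 - 65*66*(-268) = 7 - 4290*(-268) = 7 - 1*(-1149720) = 7 + 1149720 = 1149727)
436856 - I = 436856 - 1*1149727 = 436856 - 1149727 = -712871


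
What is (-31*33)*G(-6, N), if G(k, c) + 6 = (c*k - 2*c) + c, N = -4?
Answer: -22506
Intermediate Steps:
G(k, c) = -6 - c + c*k (G(k, c) = -6 + ((c*k - 2*c) + c) = -6 + ((-2*c + c*k) + c) = -6 + (-c + c*k) = -6 - c + c*k)
(-31*33)*G(-6, N) = (-31*33)*(-6 - 1*(-4) - 4*(-6)) = -1023*(-6 + 4 + 24) = -1023*22 = -22506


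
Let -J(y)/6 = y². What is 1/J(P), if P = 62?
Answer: -1/23064 ≈ -4.3358e-5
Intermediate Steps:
J(y) = -6*y²
1/J(P) = 1/(-6*62²) = 1/(-6*3844) = 1/(-23064) = -1/23064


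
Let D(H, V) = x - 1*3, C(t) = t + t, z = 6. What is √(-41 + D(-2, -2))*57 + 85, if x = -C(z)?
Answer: 85 + 114*I*√14 ≈ 85.0 + 426.55*I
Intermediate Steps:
C(t) = 2*t
x = -12 (x = -2*6 = -1*12 = -12)
D(H, V) = -15 (D(H, V) = -12 - 1*3 = -12 - 3 = -15)
√(-41 + D(-2, -2))*57 + 85 = √(-41 - 15)*57 + 85 = √(-56)*57 + 85 = (2*I*√14)*57 + 85 = 114*I*√14 + 85 = 85 + 114*I*√14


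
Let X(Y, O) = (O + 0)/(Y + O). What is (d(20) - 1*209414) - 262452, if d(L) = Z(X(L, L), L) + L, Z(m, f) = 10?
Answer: -471836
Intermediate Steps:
X(Y, O) = O/(O + Y)
d(L) = 10 + L
(d(20) - 1*209414) - 262452 = ((10 + 20) - 1*209414) - 262452 = (30 - 209414) - 262452 = -209384 - 262452 = -471836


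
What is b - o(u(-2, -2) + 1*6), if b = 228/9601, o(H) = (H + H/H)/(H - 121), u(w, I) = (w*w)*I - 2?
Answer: -303/1200125 ≈ -0.00025247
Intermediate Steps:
u(w, I) = -2 + I*w**2 (u(w, I) = w**2*I - 2 = I*w**2 - 2 = -2 + I*w**2)
o(H) = (1 + H)/(-121 + H) (o(H) = (H + 1)/(-121 + H) = (1 + H)/(-121 + H))
b = 228/9601 (b = 228*(1/9601) = 228/9601 ≈ 0.023748)
b - o(u(-2, -2) + 1*6) = 228/9601 - (1 + ((-2 - 2*(-2)**2) + 1*6))/(-121 + ((-2 - 2*(-2)**2) + 1*6)) = 228/9601 - (1 + ((-2 - 2*4) + 6))/(-121 + ((-2 - 2*4) + 6)) = 228/9601 - (1 + ((-2 - 8) + 6))/(-121 + ((-2 - 8) + 6)) = 228/9601 - (1 + (-10 + 6))/(-121 + (-10 + 6)) = 228/9601 - (1 - 4)/(-121 - 4) = 228/9601 - (-3)/(-125) = 228/9601 - (-1)*(-3)/125 = 228/9601 - 1*3/125 = 228/9601 - 3/125 = -303/1200125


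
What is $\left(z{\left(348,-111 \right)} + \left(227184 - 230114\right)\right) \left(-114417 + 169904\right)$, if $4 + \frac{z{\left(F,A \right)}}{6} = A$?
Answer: $-200862940$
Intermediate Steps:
$z{\left(F,A \right)} = -24 + 6 A$
$\left(z{\left(348,-111 \right)} + \left(227184 - 230114\right)\right) \left(-114417 + 169904\right) = \left(\left(-24 + 6 \left(-111\right)\right) + \left(227184 - 230114\right)\right) \left(-114417 + 169904\right) = \left(\left(-24 - 666\right) + \left(227184 - 230114\right)\right) 55487 = \left(-690 - 2930\right) 55487 = \left(-3620\right) 55487 = -200862940$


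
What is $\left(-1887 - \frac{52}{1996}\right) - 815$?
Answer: $- \frac{1348311}{499} \approx -2702.0$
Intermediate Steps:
$\left(-1887 - \frac{52}{1996}\right) - 815 = \left(-1887 - \frac{13}{499}\right) - 815 = - \frac{941626}{499} - 815 = - \frac{1348311}{499}$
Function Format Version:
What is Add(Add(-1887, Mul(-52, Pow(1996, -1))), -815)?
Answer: Rational(-1348311, 499) ≈ -2702.0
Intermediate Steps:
Add(Add(-1887, Mul(-52, Pow(1996, -1))), -815) = Add(Add(-1887, Mul(-52, Rational(1, 1996))), -815) = Add(Add(-1887, Rational(-13, 499)), -815) = Add(Rational(-941626, 499), -815) = Rational(-1348311, 499)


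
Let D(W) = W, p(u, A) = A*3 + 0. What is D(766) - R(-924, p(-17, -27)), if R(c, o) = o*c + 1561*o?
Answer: 52363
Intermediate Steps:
p(u, A) = 3*A (p(u, A) = 3*A + 0 = 3*A)
R(c, o) = 1561*o + c*o (R(c, o) = c*o + 1561*o = 1561*o + c*o)
D(766) - R(-924, p(-17, -27)) = 766 - 3*(-27)*(1561 - 924) = 766 - (-81)*637 = 766 - 1*(-51597) = 766 + 51597 = 52363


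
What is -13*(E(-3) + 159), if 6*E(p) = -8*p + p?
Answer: -4225/2 ≈ -2112.5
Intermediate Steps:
E(p) = -7*p/6 (E(p) = (-8*p + p)/6 = (-7*p)/6 = -7*p/6)
-13*(E(-3) + 159) = -13*(-7/6*(-3) + 159) = -13*(7/2 + 159) = -13*325/2 = -4225/2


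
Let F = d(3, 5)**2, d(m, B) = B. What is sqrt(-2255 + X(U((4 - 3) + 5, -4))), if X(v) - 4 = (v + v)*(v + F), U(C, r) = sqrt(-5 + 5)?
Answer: I*sqrt(2251) ≈ 47.445*I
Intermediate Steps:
F = 25 (F = 5**2 = 25)
U(C, r) = 0 (U(C, r) = sqrt(0) = 0)
X(v) = 4 + 2*v*(25 + v) (X(v) = 4 + (v + v)*(v + 25) = 4 + (2*v)*(25 + v) = 4 + 2*v*(25 + v))
sqrt(-2255 + X(U((4 - 3) + 5, -4))) = sqrt(-2255 + (4 + 2*0**2 + 50*0)) = sqrt(-2255 + (4 + 2*0 + 0)) = sqrt(-2255 + (4 + 0 + 0)) = sqrt(-2255 + 4) = sqrt(-2251) = I*sqrt(2251)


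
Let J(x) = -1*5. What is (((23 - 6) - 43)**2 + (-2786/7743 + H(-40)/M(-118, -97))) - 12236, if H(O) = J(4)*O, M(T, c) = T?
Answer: -5281974394/456837 ≈ -11562.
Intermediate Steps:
J(x) = -5
H(O) = -5*O
(((23 - 6) - 43)**2 + (-2786/7743 + H(-40)/M(-118, -97))) - 12236 = (((23 - 6) - 43)**2 + (-2786/7743 - 5*(-40)/(-118))) - 12236 = ((17 - 43)**2 + (-2786*1/7743 + 200*(-1/118))) - 12236 = ((-26)**2 + (-2786/7743 - 100/59)) - 12236 = (676 - 938674/456837) - 12236 = 307883138/456837 - 12236 = -5281974394/456837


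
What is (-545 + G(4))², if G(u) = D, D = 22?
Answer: 273529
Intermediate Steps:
G(u) = 22
(-545 + G(4))² = (-545 + 22)² = (-523)² = 273529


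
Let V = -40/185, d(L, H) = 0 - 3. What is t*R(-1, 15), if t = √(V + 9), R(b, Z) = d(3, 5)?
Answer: -15*√481/37 ≈ -8.8912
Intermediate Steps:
d(L, H) = -3
R(b, Z) = -3
V = -8/37 (V = -40*1/185 = -8/37 ≈ -0.21622)
t = 5*√481/37 (t = √(-8/37 + 9) = √(325/37) = 5*√481/37 ≈ 2.9637)
t*R(-1, 15) = (5*√481/37)*(-3) = -15*√481/37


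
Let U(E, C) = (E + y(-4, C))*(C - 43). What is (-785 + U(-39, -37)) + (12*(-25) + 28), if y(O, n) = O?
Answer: 2383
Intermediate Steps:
U(E, C) = (-43 + C)*(-4 + E) (U(E, C) = (E - 4)*(C - 43) = (-4 + E)*(-43 + C) = (-43 + C)*(-4 + E))
(-785 + U(-39, -37)) + (12*(-25) + 28) = (-785 + (172 - 43*(-39) - 4*(-37) - 37*(-39))) + (12*(-25) + 28) = (-785 + (172 + 1677 + 148 + 1443)) + (-300 + 28) = (-785 + 3440) - 272 = 2655 - 272 = 2383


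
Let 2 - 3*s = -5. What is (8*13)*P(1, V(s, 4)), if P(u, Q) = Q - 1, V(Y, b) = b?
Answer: 312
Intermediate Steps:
s = 7/3 (s = 2/3 - 1/3*(-5) = 2/3 + 5/3 = 7/3 ≈ 2.3333)
P(u, Q) = -1 + Q
(8*13)*P(1, V(s, 4)) = (8*13)*(-1 + 4) = 104*3 = 312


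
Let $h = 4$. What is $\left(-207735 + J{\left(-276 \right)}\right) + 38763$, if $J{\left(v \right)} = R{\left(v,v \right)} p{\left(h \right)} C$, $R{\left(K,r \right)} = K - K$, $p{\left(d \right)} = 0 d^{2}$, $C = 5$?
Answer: $-168972$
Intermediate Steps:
$p{\left(d \right)} = 0$
$R{\left(K,r \right)} = 0$
$J{\left(v \right)} = 0$ ($J{\left(v \right)} = 0 \cdot 0 \cdot 5 = 0 \cdot 5 = 0$)
$\left(-207735 + J{\left(-276 \right)}\right) + 38763 = \left(-207735 + 0\right) + 38763 = -207735 + 38763 = -168972$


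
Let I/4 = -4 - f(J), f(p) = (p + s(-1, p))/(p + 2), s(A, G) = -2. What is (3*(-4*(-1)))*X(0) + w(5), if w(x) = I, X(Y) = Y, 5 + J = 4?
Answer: -4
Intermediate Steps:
J = -1 (J = -5 + 4 = -1)
f(p) = (-2 + p)/(2 + p) (f(p) = (p - 2)/(p + 2) = (-2 + p)/(2 + p))
I = -4 (I = 4*(-4 - (-2 - 1)/(2 - 1)) = 4*(-4 - (-3)/1) = 4*(-4 - (-3)) = 4*(-4 - 1*(-3)) = 4*(-4 + 3) = 4*(-1) = -4)
w(x) = -4
(3*(-4*(-1)))*X(0) + w(5) = (3*(-4*(-1)))*0 - 4 = (3*4)*0 - 4 = 12*0 - 4 = 0 - 4 = -4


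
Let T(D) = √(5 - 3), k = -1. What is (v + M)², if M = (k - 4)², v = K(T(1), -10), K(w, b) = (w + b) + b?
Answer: (5 + √2)² ≈ 41.142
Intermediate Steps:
T(D) = √2
K(w, b) = w + 2*b (K(w, b) = (b + w) + b = w + 2*b)
v = -20 + √2 (v = √2 + 2*(-10) = √2 - 20 = -20 + √2 ≈ -18.586)
M = 25 (M = (-1 - 4)² = (-5)² = 25)
(v + M)² = ((-20 + √2) + 25)² = (5 + √2)²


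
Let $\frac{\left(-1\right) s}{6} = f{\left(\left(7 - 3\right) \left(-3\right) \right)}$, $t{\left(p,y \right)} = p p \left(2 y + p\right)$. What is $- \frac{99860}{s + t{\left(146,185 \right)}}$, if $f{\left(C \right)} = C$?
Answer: $- \frac{24965}{2749782} \approx -0.0090789$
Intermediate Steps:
$t{\left(p,y \right)} = p^{2} \left(p + 2 y\right)$
$s = 72$ ($s = - 6 \left(7 - 3\right) \left(-3\right) = - 6 \cdot 4 \left(-3\right) = \left(-6\right) \left(-12\right) = 72$)
$- \frac{99860}{s + t{\left(146,185 \right)}} = - \frac{99860}{72 + 146^{2} \left(146 + 2 \cdot 185\right)} = - \frac{99860}{72 + 21316 \left(146 + 370\right)} = - \frac{99860}{72 + 21316 \cdot 516} = - \frac{99860}{72 + 10999056} = - \frac{99860}{10999128} = \left(-99860\right) \frac{1}{10999128} = - \frac{24965}{2749782}$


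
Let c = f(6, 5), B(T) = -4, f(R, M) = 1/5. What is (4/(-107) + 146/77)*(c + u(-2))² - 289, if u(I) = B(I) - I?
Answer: -58286341/205975 ≈ -282.98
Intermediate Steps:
f(R, M) = ⅕ (f(R, M) = 1*(⅕) = ⅕)
c = ⅕ ≈ 0.20000
u(I) = -4 - I
(4/(-107) + 146/77)*(c + u(-2))² - 289 = (4/(-107) + 146/77)*(⅕ + (-4 - 1*(-2)))² - 289 = (4*(-1/107) + 146*(1/77))*(⅕ + (-4 + 2))² - 289 = (-4/107 + 146/77)*(⅕ - 2)² - 289 = 15314*(-9/5)²/8239 - 289 = (15314/8239)*(81/25) - 289 = 1240434/205975 - 289 = -58286341/205975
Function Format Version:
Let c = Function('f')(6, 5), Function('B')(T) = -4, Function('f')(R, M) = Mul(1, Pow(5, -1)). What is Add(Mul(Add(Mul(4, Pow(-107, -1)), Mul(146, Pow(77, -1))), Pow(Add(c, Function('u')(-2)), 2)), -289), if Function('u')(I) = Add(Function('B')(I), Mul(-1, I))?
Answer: Rational(-58286341, 205975) ≈ -282.98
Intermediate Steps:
Function('f')(R, M) = Rational(1, 5) (Function('f')(R, M) = Mul(1, Rational(1, 5)) = Rational(1, 5))
c = Rational(1, 5) ≈ 0.20000
Function('u')(I) = Add(-4, Mul(-1, I))
Add(Mul(Add(Mul(4, Pow(-107, -1)), Mul(146, Pow(77, -1))), Pow(Add(c, Function('u')(-2)), 2)), -289) = Add(Mul(Add(Mul(4, Pow(-107, -1)), Mul(146, Pow(77, -1))), Pow(Add(Rational(1, 5), Add(-4, Mul(-1, -2))), 2)), -289) = Add(Mul(Add(Mul(4, Rational(-1, 107)), Mul(146, Rational(1, 77))), Pow(Add(Rational(1, 5), Add(-4, 2)), 2)), -289) = Add(Mul(Add(Rational(-4, 107), Rational(146, 77)), Pow(Add(Rational(1, 5), -2), 2)), -289) = Add(Mul(Rational(15314, 8239), Pow(Rational(-9, 5), 2)), -289) = Add(Mul(Rational(15314, 8239), Rational(81, 25)), -289) = Add(Rational(1240434, 205975), -289) = Rational(-58286341, 205975)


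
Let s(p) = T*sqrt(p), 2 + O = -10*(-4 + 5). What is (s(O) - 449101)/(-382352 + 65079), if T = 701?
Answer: 449101/317273 - 1402*I*sqrt(3)/317273 ≈ 1.4155 - 0.0076538*I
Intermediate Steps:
O = -12 (O = -2 - 10*(-4 + 5) = -2 - 10*1 = -2 - 10 = -12)
s(p) = 701*sqrt(p)
(s(O) - 449101)/(-382352 + 65079) = (701*sqrt(-12) - 449101)/(-382352 + 65079) = (701*(2*I*sqrt(3)) - 449101)/(-317273) = (1402*I*sqrt(3) - 449101)*(-1/317273) = (-449101 + 1402*I*sqrt(3))*(-1/317273) = 449101/317273 - 1402*I*sqrt(3)/317273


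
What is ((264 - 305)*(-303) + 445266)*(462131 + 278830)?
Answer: 339129699129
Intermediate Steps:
((264 - 305)*(-303) + 445266)*(462131 + 278830) = (-41*(-303) + 445266)*740961 = (12423 + 445266)*740961 = 457689*740961 = 339129699129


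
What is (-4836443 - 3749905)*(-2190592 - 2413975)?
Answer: 39536414651316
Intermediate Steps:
(-4836443 - 3749905)*(-2190592 - 2413975) = -8586348*(-4604567) = 39536414651316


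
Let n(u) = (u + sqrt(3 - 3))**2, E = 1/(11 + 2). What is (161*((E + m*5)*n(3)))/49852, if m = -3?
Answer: -140553/324038 ≈ -0.43375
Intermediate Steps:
E = 1/13 ≈ 0.076923
n(u) = u**2 (n(u) = (u + sqrt(0))**2 = (u + 0)**2 = u**2)
(161*((E + m*5)*n(3)))/49852 = (161*((1/13 - 3*5)*3**2))/49852 = (161*((1/13 - 15)*9))*(1/49852) = (161*(-194/13*9))*(1/49852) = (161*(-1746/13))*(1/49852) = -281106/13*1/49852 = -140553/324038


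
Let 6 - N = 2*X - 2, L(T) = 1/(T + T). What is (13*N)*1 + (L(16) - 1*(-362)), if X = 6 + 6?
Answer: 4929/32 ≈ 154.03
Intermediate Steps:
X = 12
L(T) = 1/(2*T)
N = -16 (N = 6 - (2*12 - 2) = 6 - (24 - 2) = 6 - 1*22 = 6 - 22 = -16)
(13*N)*1 + (L(16) - 1*(-362)) = (13*(-16))*1 + ((1/2)/16 - 1*(-362)) = -208*1 + ((1/2)*(1/16) + 362) = -208 + (1/32 + 362) = -208 + 11585/32 = 4929/32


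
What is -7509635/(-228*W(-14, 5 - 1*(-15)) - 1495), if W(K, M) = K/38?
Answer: 7509635/1411 ≈ 5322.2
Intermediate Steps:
W(K, M) = K/38 (W(K, M) = K*(1/38) = K/38)
-7509635/(-228*W(-14, 5 - 1*(-15)) - 1495) = -7509635/(-6*(-14) - 1495) = -7509635/(-228*(-7/19) - 1495) = -7509635/(84 - 1495) = -7509635/(-1411) = -7509635*(-1/1411) = 7509635/1411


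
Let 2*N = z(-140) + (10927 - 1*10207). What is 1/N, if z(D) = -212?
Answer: 1/254 ≈ 0.0039370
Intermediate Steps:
N = 254 (N = (-212 + (10927 - 1*10207))/2 = (-212 + (10927 - 10207))/2 = (-212 + 720)/2 = (½)*508 = 254)
1/N = 1/254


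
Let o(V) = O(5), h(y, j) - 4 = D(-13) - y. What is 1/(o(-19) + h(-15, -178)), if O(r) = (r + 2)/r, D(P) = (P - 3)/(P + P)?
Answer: 65/1366 ≈ 0.047584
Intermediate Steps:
D(P) = (-3 + P)/(2*P) (D(P) = (-3 + P)/((2*P)) = (-3 + P)*(1/(2*P)) = (-3 + P)/(2*P))
O(r) = (2 + r)/r
h(y, j) = 60/13 - y (h(y, j) = 4 + ((½)*(-3 - 13)/(-13) - y) = 4 + ((½)*(-1/13)*(-16) - y) = 4 + (8/13 - y) = 60/13 - y)
o(V) = 7/5 (o(V) = (2 + 5)/5 = (⅕)*7 = 7/5)
1/(o(-19) + h(-15, -178)) = 1/(7/5 + (60/13 - 1*(-15))) = 1/(7/5 + (60/13 + 15)) = 1/(7/5 + 255/13) = 1/(1366/65) = 65/1366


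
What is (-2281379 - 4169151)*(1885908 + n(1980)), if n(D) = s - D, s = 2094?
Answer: -12165841491660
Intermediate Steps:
n(D) = 2094 - D
(-2281379 - 4169151)*(1885908 + n(1980)) = (-2281379 - 4169151)*(1885908 + (2094 - 1*1980)) = -6450530*(1885908 + (2094 - 1980)) = -6450530*(1885908 + 114) = -6450530*1886022 = -12165841491660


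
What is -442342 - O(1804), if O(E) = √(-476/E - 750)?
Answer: -442342 - I*√152604419/451 ≈ -4.4234e+5 - 27.391*I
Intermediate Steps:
O(E) = √(-750 - 476/E)
-442342 - O(1804) = -442342 - √(-750 - 476/1804) = -442342 - √(-750 - 476*1/1804) = -442342 - √(-750 - 119/451) = -442342 - √(-338369/451) = -442342 - I*√152604419/451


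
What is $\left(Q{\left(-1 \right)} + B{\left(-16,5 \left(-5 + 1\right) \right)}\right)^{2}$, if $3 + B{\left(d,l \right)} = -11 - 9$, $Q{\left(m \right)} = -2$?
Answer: $625$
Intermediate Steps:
$B{\left(d,l \right)} = -23$ ($B{\left(d,l \right)} = -3 - 20 = -23$)
$\left(Q{\left(-1 \right)} + B{\left(-16,5 \left(-5 + 1\right) \right)}\right)^{2} = \left(-2 - 23\right)^{2} = \left(-25\right)^{2} = 625$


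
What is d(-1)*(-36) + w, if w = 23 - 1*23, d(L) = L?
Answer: 36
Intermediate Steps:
w = 0 (w = 23 - 23 = 0)
d(-1)*(-36) + w = -1*(-36) + 0 = 36 + 0 = 36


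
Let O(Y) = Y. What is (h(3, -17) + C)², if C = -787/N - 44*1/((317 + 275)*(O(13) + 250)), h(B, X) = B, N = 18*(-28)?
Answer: 500425087453489/24053374771776 ≈ 20.805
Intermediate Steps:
N = -504
C = 7656911/4904424 (C = -787/(-504) - 44*1/((13 + 250)*(317 + 275)) = -787*(-1/504) - 44/(263*592) = 787/504 - 44/155696 = 787/504 - 44*1/155696 = 787/504 - 11/38924 = 7656911/4904424 ≈ 1.5612)
(h(3, -17) + C)² = (3 + 7656911/4904424)² = (22370183/4904424)² = 500425087453489/24053374771776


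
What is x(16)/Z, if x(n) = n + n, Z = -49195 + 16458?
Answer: -32/32737 ≈ -0.00097749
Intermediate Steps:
Z = -32737
x(n) = 2*n
x(16)/Z = (2*16)/(-32737) = 32*(-1/32737) = -32/32737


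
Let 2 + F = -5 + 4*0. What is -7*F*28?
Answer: 1372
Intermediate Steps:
F = -7 (F = -2 + (-5 + 4*0) = -2 + (-5 + 0) = -2 - 5 = -7)
-7*F*28 = -7*(-7)*28 = 49*28 = 1372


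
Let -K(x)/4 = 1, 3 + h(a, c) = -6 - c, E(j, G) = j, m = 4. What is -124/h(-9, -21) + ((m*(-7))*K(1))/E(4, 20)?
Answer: 53/3 ≈ 17.667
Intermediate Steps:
h(a, c) = -9 - c (h(a, c) = -3 + (-6 - c) = -9 - c)
K(x) = -4 (K(x) = -4*1 = -4)
-124/h(-9, -21) + ((m*(-7))*K(1))/E(4, 20) = -124/(-9 - 1*(-21)) + ((4*(-7))*(-4))/4 = -124/(-9 + 21) - 28*(-4)*(1/4) = -124/12 + 112*(1/4) = -124*1/12 + 28 = -31/3 + 28 = 53/3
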